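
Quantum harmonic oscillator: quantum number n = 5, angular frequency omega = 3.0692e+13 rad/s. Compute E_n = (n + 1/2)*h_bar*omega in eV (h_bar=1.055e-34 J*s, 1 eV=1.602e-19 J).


E = (n + 1/2) * h_bar * omega
= (5 + 0.5) * 1.055e-34 * 3.0692e+13
= 5.5 * 3.2380e-21
= 1.7809e-20 J
= 0.1112 eV

0.1112


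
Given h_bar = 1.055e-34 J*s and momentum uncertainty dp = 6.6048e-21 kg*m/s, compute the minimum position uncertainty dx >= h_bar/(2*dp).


dx = h_bar / (2 * dp)
= 1.055e-34 / (2 * 6.6048e-21)
= 1.055e-34 / 1.3210e-20
= 7.9866e-15 m

7.9866e-15


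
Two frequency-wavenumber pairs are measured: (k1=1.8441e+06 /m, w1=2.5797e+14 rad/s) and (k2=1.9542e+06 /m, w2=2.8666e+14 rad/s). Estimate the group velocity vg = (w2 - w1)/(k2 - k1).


vg = (w2 - w1) / (k2 - k1)
= (2.8666e+14 - 2.5797e+14) / (1.9542e+06 - 1.8441e+06)
= 2.8690e+13 / 1.1010e+05
= 2.6058e+08 m/s

2.6058e+08


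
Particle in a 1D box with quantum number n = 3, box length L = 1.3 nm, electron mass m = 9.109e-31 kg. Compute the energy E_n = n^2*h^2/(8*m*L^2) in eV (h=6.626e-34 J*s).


E = n^2 * h^2 / (8 * m * L^2)
= 3^2 * (6.626e-34)^2 / (8 * 9.109e-31 * (1.3e-9)^2)
= 9 * 4.3904e-67 / (8 * 9.109e-31 * 1.6900e-18)
= 3.2085e-19 J
= 2.0028 eV

2.0028


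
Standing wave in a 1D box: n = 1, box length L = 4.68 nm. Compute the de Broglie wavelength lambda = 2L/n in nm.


lambda = 2L / n
= 2 * 4.68 / 1
= 9.36 / 1
= 9.36 nm

9.36


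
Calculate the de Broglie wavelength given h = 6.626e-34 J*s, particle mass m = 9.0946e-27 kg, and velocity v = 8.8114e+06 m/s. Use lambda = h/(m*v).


lambda = h / (m * v)
= 6.626e-34 / (9.0946e-27 * 8.8114e+06)
= 6.626e-34 / 8.0136e-20
= 8.2684e-15 m

8.2684e-15


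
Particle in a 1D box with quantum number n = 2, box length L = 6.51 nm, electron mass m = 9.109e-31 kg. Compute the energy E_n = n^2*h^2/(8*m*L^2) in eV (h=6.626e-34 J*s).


E = n^2 * h^2 / (8 * m * L^2)
= 2^2 * (6.626e-34)^2 / (8 * 9.109e-31 * (6.51e-9)^2)
= 4 * 4.3904e-67 / (8 * 9.109e-31 * 4.2380e-17)
= 5.6864e-21 J
= 0.0355 eV

0.0355


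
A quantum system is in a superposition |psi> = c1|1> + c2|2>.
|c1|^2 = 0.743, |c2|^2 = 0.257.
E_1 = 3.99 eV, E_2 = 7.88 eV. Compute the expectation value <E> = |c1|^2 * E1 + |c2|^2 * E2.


<E> = |c1|^2 * E1 + |c2|^2 * E2
= 0.743 * 3.99 + 0.257 * 7.88
= 2.9646 + 2.0252
= 4.9897 eV

4.9897


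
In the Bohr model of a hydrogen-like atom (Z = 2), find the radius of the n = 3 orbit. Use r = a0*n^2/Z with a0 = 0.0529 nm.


r = a0 * n^2 / Z
= 0.0529 * 3^2 / 2
= 0.0529 * 9 / 2
= 0.2381 nm

0.2381


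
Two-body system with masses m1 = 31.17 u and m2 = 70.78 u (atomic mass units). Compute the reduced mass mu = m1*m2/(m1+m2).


mu = m1 * m2 / (m1 + m2)
= 31.17 * 70.78 / (31.17 + 70.78)
= 2206.2126 / 101.95
= 21.6401 u

21.6401


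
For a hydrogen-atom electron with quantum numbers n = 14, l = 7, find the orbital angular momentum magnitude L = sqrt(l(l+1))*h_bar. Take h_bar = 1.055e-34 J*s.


L = sqrt(l*(l+1)) * h_bar
= sqrt(7 * 8) * 1.055e-34
= sqrt(56) * 1.055e-34
= 7.4833 * 1.055e-34
= 7.8949e-34 J*s

7.8949e-34


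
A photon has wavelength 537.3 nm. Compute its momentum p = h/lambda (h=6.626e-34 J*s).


p = h / lambda
= 6.626e-34 / (537.3e-9)
= 6.626e-34 / 5.3730e-07
= 1.2332e-27 kg*m/s

1.2332e-27


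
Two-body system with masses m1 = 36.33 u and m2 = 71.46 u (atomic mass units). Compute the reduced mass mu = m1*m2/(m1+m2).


mu = m1 * m2 / (m1 + m2)
= 36.33 * 71.46 / (36.33 + 71.46)
= 2596.1418 / 107.79
= 24.0852 u

24.0852


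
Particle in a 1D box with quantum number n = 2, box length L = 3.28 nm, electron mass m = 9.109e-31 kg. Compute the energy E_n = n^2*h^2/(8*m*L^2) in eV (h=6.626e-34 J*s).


E = n^2 * h^2 / (8 * m * L^2)
= 2^2 * (6.626e-34)^2 / (8 * 9.109e-31 * (3.28e-9)^2)
= 4 * 4.3904e-67 / (8 * 9.109e-31 * 1.0758e-17)
= 2.2400e-20 J
= 0.1398 eV

0.1398


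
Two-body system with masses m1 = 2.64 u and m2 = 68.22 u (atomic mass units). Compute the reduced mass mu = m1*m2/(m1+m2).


mu = m1 * m2 / (m1 + m2)
= 2.64 * 68.22 / (2.64 + 68.22)
= 180.1008 / 70.86
= 2.5416 u

2.5416


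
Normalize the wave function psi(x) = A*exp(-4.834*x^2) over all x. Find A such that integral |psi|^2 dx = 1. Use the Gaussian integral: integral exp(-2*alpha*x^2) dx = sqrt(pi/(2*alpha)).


integral |psi|^2 dx = A^2 * sqrt(pi/(2*alpha)) = 1
A^2 = sqrt(2*alpha/pi)
= sqrt(2 * 4.834 / pi)
= 1.754258
A = sqrt(1.754258)
= 1.3245

1.3245


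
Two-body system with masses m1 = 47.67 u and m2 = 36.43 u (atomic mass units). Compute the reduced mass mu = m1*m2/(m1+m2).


mu = m1 * m2 / (m1 + m2)
= 47.67 * 36.43 / (47.67 + 36.43)
= 1736.6181 / 84.1
= 20.6494 u

20.6494


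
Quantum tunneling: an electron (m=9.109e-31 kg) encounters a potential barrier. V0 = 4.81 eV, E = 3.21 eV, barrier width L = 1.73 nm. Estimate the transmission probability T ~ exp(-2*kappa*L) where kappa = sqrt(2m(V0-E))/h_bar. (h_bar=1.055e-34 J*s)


V0 - E = 1.6 eV = 2.5632e-19 J
kappa = sqrt(2 * m * (V0-E)) / h_bar
= sqrt(2 * 9.109e-31 * 2.5632e-19) / 1.055e-34
= 6.4772e+09 /m
2*kappa*L = 2 * 6.4772e+09 * 1.73e-9
= 22.4112
T = exp(-22.4112) = 1.848999e-10

1.848999e-10


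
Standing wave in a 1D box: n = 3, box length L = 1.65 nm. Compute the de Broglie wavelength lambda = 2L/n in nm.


lambda = 2L / n
= 2 * 1.65 / 3
= 3.3 / 3
= 1.1 nm

1.1


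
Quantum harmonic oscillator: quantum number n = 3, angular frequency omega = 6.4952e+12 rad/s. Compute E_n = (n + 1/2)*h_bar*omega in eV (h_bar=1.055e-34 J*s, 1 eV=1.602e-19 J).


E = (n + 1/2) * h_bar * omega
= (3 + 0.5) * 1.055e-34 * 6.4952e+12
= 3.5 * 6.8524e-22
= 2.3984e-21 J
= 0.015 eV

0.015


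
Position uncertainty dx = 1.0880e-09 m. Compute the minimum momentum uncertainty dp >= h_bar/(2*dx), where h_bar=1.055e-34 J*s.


dp = h_bar / (2 * dx)
= 1.055e-34 / (2 * 1.0880e-09)
= 1.055e-34 / 2.1760e-09
= 4.8483e-26 kg*m/s

4.8483e-26


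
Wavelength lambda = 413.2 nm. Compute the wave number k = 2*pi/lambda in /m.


k = 2 * pi / lambda
= 6.2832 / (413.2e-9)
= 6.2832 / 4.1320e-07
= 1.5206e+07 /m

1.5206e+07


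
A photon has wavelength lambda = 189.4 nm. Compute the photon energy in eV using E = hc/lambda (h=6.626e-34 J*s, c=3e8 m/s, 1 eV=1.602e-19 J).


E = hc / lambda
= (6.626e-34)(3e8) / (189.4e-9)
= 1.9878e-25 / 1.8940e-07
= 1.0495e-18 J
Converting to eV: 1.0495e-18 / 1.602e-19
= 6.5513 eV

6.5513


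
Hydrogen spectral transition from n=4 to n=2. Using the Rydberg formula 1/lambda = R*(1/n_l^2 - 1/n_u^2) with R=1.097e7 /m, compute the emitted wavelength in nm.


1/lambda = R * (1/n_l^2 - 1/n_u^2)
= 1.097e7 * (1/2^2 - 1/4^2)
= 1.097e7 * (0.25 - 0.0625)
= 1.097e7 * 0.1875
= 2.0569e+06 /m
lambda = 1 / 2.0569e+06 = 486.1744 nm

486.1744


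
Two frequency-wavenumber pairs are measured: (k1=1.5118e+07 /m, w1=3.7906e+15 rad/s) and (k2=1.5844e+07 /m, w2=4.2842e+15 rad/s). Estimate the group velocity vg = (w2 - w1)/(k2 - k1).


vg = (w2 - w1) / (k2 - k1)
= (4.2842e+15 - 3.7906e+15) / (1.5844e+07 - 1.5118e+07)
= 4.9360e+14 / 7.2600e+05
= 6.7989e+08 m/s

6.7989e+08


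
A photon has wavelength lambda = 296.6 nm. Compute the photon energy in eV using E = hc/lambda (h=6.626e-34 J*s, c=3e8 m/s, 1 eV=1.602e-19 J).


E = hc / lambda
= (6.626e-34)(3e8) / (296.6e-9)
= 1.9878e-25 / 2.9660e-07
= 6.7020e-19 J
Converting to eV: 6.7020e-19 / 1.602e-19
= 4.1835 eV

4.1835


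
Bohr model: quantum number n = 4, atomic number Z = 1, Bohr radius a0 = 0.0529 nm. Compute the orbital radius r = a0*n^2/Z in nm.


r = a0 * n^2 / Z
= 0.0529 * 4^2 / 1
= 0.0529 * 16 / 1
= 0.8464 nm

0.8464


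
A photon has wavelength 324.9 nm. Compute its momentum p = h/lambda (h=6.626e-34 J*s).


p = h / lambda
= 6.626e-34 / (324.9e-9)
= 6.626e-34 / 3.2490e-07
= 2.0394e-27 kg*m/s

2.0394e-27


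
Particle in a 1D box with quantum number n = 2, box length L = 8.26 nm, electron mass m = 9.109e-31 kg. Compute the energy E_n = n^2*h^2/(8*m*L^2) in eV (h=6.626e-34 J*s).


E = n^2 * h^2 / (8 * m * L^2)
= 2^2 * (6.626e-34)^2 / (8 * 9.109e-31 * (8.26e-9)^2)
= 4 * 4.3904e-67 / (8 * 9.109e-31 * 6.8228e-17)
= 3.5322e-21 J
= 0.022 eV

0.022


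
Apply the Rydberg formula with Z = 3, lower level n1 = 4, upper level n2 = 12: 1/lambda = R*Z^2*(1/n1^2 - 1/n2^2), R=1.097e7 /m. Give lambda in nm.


1/lambda = R * Z^2 * (1/n1^2 - 1/n2^2)
= 1.097e7 * 3^2 * (1/4^2 - 1/12^2)
= 1.097e7 * 9 * (0.0625 - 0.006944)
= 5.4850e+06 /m
lambda = 1 / 5.4850e+06
= 182.3154 nm

182.3154


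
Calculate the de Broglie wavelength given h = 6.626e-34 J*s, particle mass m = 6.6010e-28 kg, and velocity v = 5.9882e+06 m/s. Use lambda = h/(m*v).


lambda = h / (m * v)
= 6.626e-34 / (6.6010e-28 * 5.9882e+06)
= 6.626e-34 / 3.9528e-21
= 1.6763e-13 m

1.6763e-13


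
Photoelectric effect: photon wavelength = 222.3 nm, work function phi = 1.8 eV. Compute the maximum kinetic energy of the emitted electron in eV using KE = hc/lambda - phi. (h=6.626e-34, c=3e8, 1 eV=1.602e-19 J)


E_photon = hc / lambda
= (6.626e-34)(3e8) / (222.3e-9)
= 8.9420e-19 J
= 5.5818 eV
KE = E_photon - phi
= 5.5818 - 1.8
= 3.7818 eV

3.7818


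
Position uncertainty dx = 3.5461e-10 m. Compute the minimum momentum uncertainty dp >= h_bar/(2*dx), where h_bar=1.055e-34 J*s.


dp = h_bar / (2 * dx)
= 1.055e-34 / (2 * 3.5461e-10)
= 1.055e-34 / 7.0922e-10
= 1.4875e-25 kg*m/s

1.4875e-25


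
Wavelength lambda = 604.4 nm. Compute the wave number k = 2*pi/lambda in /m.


k = 2 * pi / lambda
= 6.2832 / (604.4e-9)
= 6.2832 / 6.0440e-07
= 1.0396e+07 /m

1.0396e+07


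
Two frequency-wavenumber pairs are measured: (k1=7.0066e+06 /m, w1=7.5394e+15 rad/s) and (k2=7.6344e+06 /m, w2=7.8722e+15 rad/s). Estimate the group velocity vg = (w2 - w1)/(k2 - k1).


vg = (w2 - w1) / (k2 - k1)
= (7.8722e+15 - 7.5394e+15) / (7.6344e+06 - 7.0066e+06)
= 3.3280e+14 / 6.2780e+05
= 5.3011e+08 m/s

5.3011e+08


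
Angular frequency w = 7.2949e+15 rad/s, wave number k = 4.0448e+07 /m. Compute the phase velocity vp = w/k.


vp = w / k
= 7.2949e+15 / 4.0448e+07
= 1.8035e+08 m/s

1.8035e+08


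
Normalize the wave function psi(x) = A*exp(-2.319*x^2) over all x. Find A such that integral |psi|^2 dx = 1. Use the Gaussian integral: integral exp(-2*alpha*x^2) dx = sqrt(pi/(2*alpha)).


integral |psi|^2 dx = A^2 * sqrt(pi/(2*alpha)) = 1
A^2 = sqrt(2*alpha/pi)
= sqrt(2 * 2.319 / pi)
= 1.21504
A = sqrt(1.21504)
= 1.1023

1.1023


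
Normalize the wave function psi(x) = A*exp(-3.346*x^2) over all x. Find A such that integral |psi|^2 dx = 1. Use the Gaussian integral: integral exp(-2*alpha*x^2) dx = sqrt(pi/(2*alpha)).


integral |psi|^2 dx = A^2 * sqrt(pi/(2*alpha)) = 1
A^2 = sqrt(2*alpha/pi)
= sqrt(2 * 3.346 / pi)
= 1.459496
A = sqrt(1.459496)
= 1.2081

1.2081


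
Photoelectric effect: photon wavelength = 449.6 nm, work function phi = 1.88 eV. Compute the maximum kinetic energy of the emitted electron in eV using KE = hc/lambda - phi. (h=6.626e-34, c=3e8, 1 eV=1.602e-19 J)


E_photon = hc / lambda
= (6.626e-34)(3e8) / (449.6e-9)
= 4.4213e-19 J
= 2.7598 eV
KE = E_photon - phi
= 2.7598 - 1.88
= 0.8798 eV

0.8798


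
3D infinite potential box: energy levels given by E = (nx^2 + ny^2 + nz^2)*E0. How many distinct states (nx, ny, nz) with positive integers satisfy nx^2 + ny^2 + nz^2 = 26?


Enumerate all (nx, ny, nz) with nx^2 + ny^2 + nz^2 = 26:
(1,3,4)
(1,4,3)
(3,1,4)
(3,4,1)
(4,1,3)
(4,3,1)
Total degeneracy = 6

6


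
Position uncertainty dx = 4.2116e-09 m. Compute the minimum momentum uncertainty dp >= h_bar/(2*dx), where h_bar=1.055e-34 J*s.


dp = h_bar / (2 * dx)
= 1.055e-34 / (2 * 4.2116e-09)
= 1.055e-34 / 8.4232e-09
= 1.2525e-26 kg*m/s

1.2525e-26


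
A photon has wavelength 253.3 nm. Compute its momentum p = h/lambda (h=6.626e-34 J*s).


p = h / lambda
= 6.626e-34 / (253.3e-9)
= 6.626e-34 / 2.5330e-07
= 2.6159e-27 kg*m/s

2.6159e-27


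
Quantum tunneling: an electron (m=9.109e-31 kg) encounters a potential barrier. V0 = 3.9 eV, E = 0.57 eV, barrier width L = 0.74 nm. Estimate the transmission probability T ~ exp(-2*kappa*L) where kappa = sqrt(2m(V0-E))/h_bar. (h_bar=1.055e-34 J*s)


V0 - E = 3.33 eV = 5.3347e-19 J
kappa = sqrt(2 * m * (V0-E)) / h_bar
= sqrt(2 * 9.109e-31 * 5.3347e-19) / 1.055e-34
= 9.3444e+09 /m
2*kappa*L = 2 * 9.3444e+09 * 0.74e-9
= 13.8297
T = exp(-13.8297) = 9.859039e-07

9.859039e-07


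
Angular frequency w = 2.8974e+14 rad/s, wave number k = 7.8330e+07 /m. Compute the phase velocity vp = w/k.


vp = w / k
= 2.8974e+14 / 7.8330e+07
= 3.6990e+06 m/s

3.6990e+06


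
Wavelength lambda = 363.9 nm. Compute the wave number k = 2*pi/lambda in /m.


k = 2 * pi / lambda
= 6.2832 / (363.9e-9)
= 6.2832 / 3.6390e-07
= 1.7266e+07 /m

1.7266e+07


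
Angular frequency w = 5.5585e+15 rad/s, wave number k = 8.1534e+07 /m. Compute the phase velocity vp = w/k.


vp = w / k
= 5.5585e+15 / 8.1534e+07
= 6.8174e+07 m/s

6.8174e+07


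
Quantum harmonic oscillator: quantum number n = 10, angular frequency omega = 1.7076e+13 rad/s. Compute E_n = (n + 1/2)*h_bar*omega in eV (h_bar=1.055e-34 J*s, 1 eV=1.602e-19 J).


E = (n + 1/2) * h_bar * omega
= (10 + 0.5) * 1.055e-34 * 1.7076e+13
= 10.5 * 1.8015e-21
= 1.8916e-20 J
= 0.1181 eV

0.1181


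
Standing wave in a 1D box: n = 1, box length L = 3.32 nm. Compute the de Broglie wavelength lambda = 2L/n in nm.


lambda = 2L / n
= 2 * 3.32 / 1
= 6.64 / 1
= 6.64 nm

6.64


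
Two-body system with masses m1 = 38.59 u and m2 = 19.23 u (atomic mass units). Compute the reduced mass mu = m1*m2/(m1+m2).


mu = m1 * m2 / (m1 + m2)
= 38.59 * 19.23 / (38.59 + 19.23)
= 742.0857 / 57.82
= 12.8344 u

12.8344


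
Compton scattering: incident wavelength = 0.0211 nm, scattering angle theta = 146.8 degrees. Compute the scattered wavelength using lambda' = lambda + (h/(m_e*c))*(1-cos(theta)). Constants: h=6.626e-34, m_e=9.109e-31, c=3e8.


Compton wavelength: h/(m_e*c) = 2.4247e-12 m
d_lambda = 2.4247e-12 * (1 - cos(146.8 deg))
= 2.4247e-12 * 1.836764
= 4.4536e-12 m = 0.004454 nm
lambda' = 0.0211 + 0.004454
= 0.025554 nm

0.025554


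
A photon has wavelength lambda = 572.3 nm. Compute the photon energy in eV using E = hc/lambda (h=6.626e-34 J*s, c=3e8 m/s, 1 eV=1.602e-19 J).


E = hc / lambda
= (6.626e-34)(3e8) / (572.3e-9)
= 1.9878e-25 / 5.7230e-07
= 3.4734e-19 J
Converting to eV: 3.4734e-19 / 1.602e-19
= 2.1681 eV

2.1681


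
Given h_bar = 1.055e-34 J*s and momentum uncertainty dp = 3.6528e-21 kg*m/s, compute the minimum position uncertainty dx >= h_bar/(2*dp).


dx = h_bar / (2 * dp)
= 1.055e-34 / (2 * 3.6528e-21)
= 1.055e-34 / 7.3056e-21
= 1.4441e-14 m

1.4441e-14


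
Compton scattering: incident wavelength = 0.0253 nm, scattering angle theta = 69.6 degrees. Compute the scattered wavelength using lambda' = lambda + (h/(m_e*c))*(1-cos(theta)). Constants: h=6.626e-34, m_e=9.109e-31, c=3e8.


Compton wavelength: h/(m_e*c) = 2.4247e-12 m
d_lambda = 2.4247e-12 * (1 - cos(69.6 deg))
= 2.4247e-12 * 0.651428
= 1.5795e-12 m = 0.00158 nm
lambda' = 0.0253 + 0.00158
= 0.02688 nm

0.02688


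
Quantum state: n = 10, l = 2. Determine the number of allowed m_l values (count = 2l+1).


m_l ranges from -l to +l in integer steps
So m_l goes from -2 to +2
Count = 2l + 1 = 2*2 + 1
= 5

5


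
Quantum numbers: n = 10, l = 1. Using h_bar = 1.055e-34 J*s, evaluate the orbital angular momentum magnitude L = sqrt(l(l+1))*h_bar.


L = sqrt(l*(l+1)) * h_bar
= sqrt(1 * 2) * 1.055e-34
= sqrt(2) * 1.055e-34
= 1.4142 * 1.055e-34
= 1.4920e-34 J*s

1.4920e-34


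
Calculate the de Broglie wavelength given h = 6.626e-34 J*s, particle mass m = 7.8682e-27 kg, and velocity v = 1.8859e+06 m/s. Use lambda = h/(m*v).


lambda = h / (m * v)
= 6.626e-34 / (7.8682e-27 * 1.8859e+06)
= 6.626e-34 / 1.4839e-20
= 4.4654e-14 m

4.4654e-14


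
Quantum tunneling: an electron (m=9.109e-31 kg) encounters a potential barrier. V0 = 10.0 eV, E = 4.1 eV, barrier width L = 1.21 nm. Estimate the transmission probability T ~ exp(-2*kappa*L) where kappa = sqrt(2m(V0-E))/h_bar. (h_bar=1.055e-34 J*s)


V0 - E = 5.9 eV = 9.4518e-19 J
kappa = sqrt(2 * m * (V0-E)) / h_bar
= sqrt(2 * 9.109e-31 * 9.4518e-19) / 1.055e-34
= 1.2438e+10 /m
2*kappa*L = 2 * 1.2438e+10 * 1.21e-9
= 30.1003
T = exp(-30.1003) = 8.464768e-14

8.464768e-14


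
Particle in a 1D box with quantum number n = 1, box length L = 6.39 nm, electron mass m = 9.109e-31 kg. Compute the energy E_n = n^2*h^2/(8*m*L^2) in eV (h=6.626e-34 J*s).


E = n^2 * h^2 / (8 * m * L^2)
= 1^2 * (6.626e-34)^2 / (8 * 9.109e-31 * (6.39e-9)^2)
= 1 * 4.3904e-67 / (8 * 9.109e-31 * 4.0832e-17)
= 1.4755e-21 J
= 0.0092 eV

0.0092


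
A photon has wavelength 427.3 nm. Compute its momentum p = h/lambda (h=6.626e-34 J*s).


p = h / lambda
= 6.626e-34 / (427.3e-9)
= 6.626e-34 / 4.2730e-07
= 1.5507e-27 kg*m/s

1.5507e-27


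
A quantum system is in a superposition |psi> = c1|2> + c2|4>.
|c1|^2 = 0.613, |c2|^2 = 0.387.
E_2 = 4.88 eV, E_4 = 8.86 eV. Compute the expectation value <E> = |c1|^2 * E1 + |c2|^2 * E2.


<E> = |c1|^2 * E1 + |c2|^2 * E2
= 0.613 * 4.88 + 0.387 * 8.86
= 2.9914 + 3.4288
= 6.4203 eV

6.4203


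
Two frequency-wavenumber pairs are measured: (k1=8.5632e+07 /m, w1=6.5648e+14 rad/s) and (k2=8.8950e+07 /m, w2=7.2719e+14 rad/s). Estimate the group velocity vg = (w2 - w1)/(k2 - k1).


vg = (w2 - w1) / (k2 - k1)
= (7.2719e+14 - 6.5648e+14) / (8.8950e+07 - 8.5632e+07)
= 7.0710e+13 / 3.3180e+06
= 2.1311e+07 m/s

2.1311e+07


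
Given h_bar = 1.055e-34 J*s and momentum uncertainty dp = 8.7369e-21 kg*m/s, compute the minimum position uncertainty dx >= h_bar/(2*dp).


dx = h_bar / (2 * dp)
= 1.055e-34 / (2 * 8.7369e-21)
= 1.055e-34 / 1.7474e-20
= 6.0376e-15 m

6.0376e-15


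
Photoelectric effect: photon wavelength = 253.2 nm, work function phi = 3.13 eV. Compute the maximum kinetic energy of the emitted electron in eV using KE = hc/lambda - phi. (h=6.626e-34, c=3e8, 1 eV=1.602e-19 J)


E_photon = hc / lambda
= (6.626e-34)(3e8) / (253.2e-9)
= 7.8507e-19 J
= 4.9006 eV
KE = E_photon - phi
= 4.9006 - 3.13
= 1.7706 eV

1.7706


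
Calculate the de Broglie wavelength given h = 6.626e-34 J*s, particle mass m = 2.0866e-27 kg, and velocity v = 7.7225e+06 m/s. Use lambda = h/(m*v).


lambda = h / (m * v)
= 6.626e-34 / (2.0866e-27 * 7.7225e+06)
= 6.626e-34 / 1.6114e-20
= 4.1120e-14 m

4.1120e-14


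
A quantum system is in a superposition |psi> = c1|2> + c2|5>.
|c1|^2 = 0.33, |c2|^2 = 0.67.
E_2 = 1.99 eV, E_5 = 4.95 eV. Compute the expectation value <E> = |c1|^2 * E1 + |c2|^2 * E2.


<E> = |c1|^2 * E1 + |c2|^2 * E2
= 0.33 * 1.99 + 0.67 * 4.95
= 0.6567 + 3.3165
= 3.9732 eV

3.9732


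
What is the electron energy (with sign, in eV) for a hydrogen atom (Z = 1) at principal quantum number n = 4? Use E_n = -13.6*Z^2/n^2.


E_n = -13.6 * Z^2 / n^2
= -13.6 * 1^2 / 4^2
= -13.6 * 1 / 16
= -0.85 eV

-0.85


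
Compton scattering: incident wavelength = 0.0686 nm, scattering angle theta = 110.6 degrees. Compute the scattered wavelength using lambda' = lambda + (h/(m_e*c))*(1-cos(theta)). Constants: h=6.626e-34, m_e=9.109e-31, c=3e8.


Compton wavelength: h/(m_e*c) = 2.4247e-12 m
d_lambda = 2.4247e-12 * (1 - cos(110.6 deg))
= 2.4247e-12 * 1.351842
= 3.2778e-12 m = 0.003278 nm
lambda' = 0.0686 + 0.003278
= 0.071878 nm

0.071878


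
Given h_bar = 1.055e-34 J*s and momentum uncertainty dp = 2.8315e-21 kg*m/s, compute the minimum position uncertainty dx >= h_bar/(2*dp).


dx = h_bar / (2 * dp)
= 1.055e-34 / (2 * 2.8315e-21)
= 1.055e-34 / 5.6630e-21
= 1.8630e-14 m

1.8630e-14


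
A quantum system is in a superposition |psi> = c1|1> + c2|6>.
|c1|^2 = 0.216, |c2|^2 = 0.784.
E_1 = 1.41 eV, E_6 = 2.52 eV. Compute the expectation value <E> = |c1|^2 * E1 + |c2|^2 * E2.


<E> = |c1|^2 * E1 + |c2|^2 * E2
= 0.216 * 1.41 + 0.784 * 2.52
= 0.3046 + 1.9757
= 2.2802 eV

2.2802


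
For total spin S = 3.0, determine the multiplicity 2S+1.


Spin multiplicity = 2S + 1
= 2 * 3.0 + 1
= 6.0 + 1
= 7

7


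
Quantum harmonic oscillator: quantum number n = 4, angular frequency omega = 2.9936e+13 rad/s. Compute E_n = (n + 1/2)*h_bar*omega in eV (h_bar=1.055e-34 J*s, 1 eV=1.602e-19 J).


E = (n + 1/2) * h_bar * omega
= (4 + 0.5) * 1.055e-34 * 2.9936e+13
= 4.5 * 3.1582e-21
= 1.4212e-20 J
= 0.0887 eV

0.0887


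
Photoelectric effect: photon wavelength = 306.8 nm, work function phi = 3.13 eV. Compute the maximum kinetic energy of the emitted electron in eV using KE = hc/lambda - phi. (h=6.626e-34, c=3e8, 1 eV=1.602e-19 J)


E_photon = hc / lambda
= (6.626e-34)(3e8) / (306.8e-9)
= 6.4791e-19 J
= 4.0444 eV
KE = E_photon - phi
= 4.0444 - 3.13
= 0.9144 eV

0.9144


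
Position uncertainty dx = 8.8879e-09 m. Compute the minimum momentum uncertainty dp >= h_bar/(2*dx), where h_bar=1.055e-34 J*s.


dp = h_bar / (2 * dx)
= 1.055e-34 / (2 * 8.8879e-09)
= 1.055e-34 / 1.7776e-08
= 5.9350e-27 kg*m/s

5.9350e-27


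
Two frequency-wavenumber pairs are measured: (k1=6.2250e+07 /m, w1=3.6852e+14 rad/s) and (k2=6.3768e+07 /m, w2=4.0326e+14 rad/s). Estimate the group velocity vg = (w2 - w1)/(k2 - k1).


vg = (w2 - w1) / (k2 - k1)
= (4.0326e+14 - 3.6852e+14) / (6.3768e+07 - 6.2250e+07)
= 3.4740e+13 / 1.5180e+06
= 2.2885e+07 m/s

2.2885e+07


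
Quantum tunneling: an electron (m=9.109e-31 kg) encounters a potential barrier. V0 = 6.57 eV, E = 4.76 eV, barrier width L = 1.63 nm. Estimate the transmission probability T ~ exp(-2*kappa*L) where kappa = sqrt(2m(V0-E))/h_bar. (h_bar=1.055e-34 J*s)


V0 - E = 1.81 eV = 2.8996e-19 J
kappa = sqrt(2 * m * (V0-E)) / h_bar
= sqrt(2 * 9.109e-31 * 2.8996e-19) / 1.055e-34
= 6.8892e+09 /m
2*kappa*L = 2 * 6.8892e+09 * 1.63e-9
= 22.4588
T = exp(-22.4588) = 1.763107e-10

1.763107e-10


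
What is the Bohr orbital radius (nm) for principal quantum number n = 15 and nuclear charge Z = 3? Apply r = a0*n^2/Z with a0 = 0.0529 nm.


r = a0 * n^2 / Z
= 0.0529 * 15^2 / 3
= 0.0529 * 225 / 3
= 3.9675 nm

3.9675


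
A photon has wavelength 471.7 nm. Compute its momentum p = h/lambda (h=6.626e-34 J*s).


p = h / lambda
= 6.626e-34 / (471.7e-9)
= 6.626e-34 / 4.7170e-07
= 1.4047e-27 kg*m/s

1.4047e-27


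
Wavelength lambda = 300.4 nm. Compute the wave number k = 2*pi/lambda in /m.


k = 2 * pi / lambda
= 6.2832 / (300.4e-9)
= 6.2832 / 3.0040e-07
= 2.0916e+07 /m

2.0916e+07


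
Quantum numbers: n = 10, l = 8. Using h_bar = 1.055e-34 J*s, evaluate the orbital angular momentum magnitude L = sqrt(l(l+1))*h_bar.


L = sqrt(l*(l+1)) * h_bar
= sqrt(8 * 9) * 1.055e-34
= sqrt(72) * 1.055e-34
= 8.4853 * 1.055e-34
= 8.9520e-34 J*s

8.9520e-34


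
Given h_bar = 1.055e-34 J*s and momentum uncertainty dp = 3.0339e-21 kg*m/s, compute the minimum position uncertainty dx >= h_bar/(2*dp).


dx = h_bar / (2 * dp)
= 1.055e-34 / (2 * 3.0339e-21)
= 1.055e-34 / 6.0678e-21
= 1.7387e-14 m

1.7387e-14


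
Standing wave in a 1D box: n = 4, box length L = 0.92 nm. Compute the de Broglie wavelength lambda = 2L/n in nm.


lambda = 2L / n
= 2 * 0.92 / 4
= 1.84 / 4
= 0.46 nm

0.46


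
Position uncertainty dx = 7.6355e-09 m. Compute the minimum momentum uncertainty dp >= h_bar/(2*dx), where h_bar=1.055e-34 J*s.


dp = h_bar / (2 * dx)
= 1.055e-34 / (2 * 7.6355e-09)
= 1.055e-34 / 1.5271e-08
= 6.9085e-27 kg*m/s

6.9085e-27


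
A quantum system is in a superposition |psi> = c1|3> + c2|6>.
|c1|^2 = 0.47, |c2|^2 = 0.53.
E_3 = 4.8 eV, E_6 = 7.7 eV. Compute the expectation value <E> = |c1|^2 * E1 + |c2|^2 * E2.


<E> = |c1|^2 * E1 + |c2|^2 * E2
= 0.47 * 4.8 + 0.53 * 7.7
= 2.256 + 4.081
= 6.337 eV

6.337


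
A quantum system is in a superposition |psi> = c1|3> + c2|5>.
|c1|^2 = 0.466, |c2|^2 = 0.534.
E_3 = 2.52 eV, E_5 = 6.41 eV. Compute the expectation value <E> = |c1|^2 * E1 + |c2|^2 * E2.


<E> = |c1|^2 * E1 + |c2|^2 * E2
= 0.466 * 2.52 + 0.534 * 6.41
= 1.1743 + 3.4229
= 4.5973 eV

4.5973


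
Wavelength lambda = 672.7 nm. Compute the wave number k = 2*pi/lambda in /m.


k = 2 * pi / lambda
= 6.2832 / (672.7e-9)
= 6.2832 / 6.7270e-07
= 9.3402e+06 /m

9.3402e+06


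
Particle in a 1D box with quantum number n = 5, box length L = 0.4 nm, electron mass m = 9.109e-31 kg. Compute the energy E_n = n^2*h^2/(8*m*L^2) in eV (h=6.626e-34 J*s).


E = n^2 * h^2 / (8 * m * L^2)
= 5^2 * (6.626e-34)^2 / (8 * 9.109e-31 * (0.4e-9)^2)
= 25 * 4.3904e-67 / (8 * 9.109e-31 * 1.6000e-19)
= 9.4137e-18 J
= 58.7624 eV

58.7624


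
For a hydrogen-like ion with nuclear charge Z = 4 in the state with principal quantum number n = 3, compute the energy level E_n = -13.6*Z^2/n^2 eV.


E_n = -13.6 * Z^2 / n^2
= -13.6 * 4^2 / 3^2
= -13.6 * 16 / 9
= -24.1778 eV

-24.1778


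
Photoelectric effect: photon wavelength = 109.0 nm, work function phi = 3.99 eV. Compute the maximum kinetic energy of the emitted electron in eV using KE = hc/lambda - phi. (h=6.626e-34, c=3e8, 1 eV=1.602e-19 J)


E_photon = hc / lambda
= (6.626e-34)(3e8) / (109.0e-9)
= 1.8237e-18 J
= 11.3837 eV
KE = E_photon - phi
= 11.3837 - 3.99
= 7.3937 eV

7.3937


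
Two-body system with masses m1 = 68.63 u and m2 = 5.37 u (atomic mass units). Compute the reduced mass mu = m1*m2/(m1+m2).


mu = m1 * m2 / (m1 + m2)
= 68.63 * 5.37 / (68.63 + 5.37)
= 368.5431 / 74.0
= 4.9803 u

4.9803


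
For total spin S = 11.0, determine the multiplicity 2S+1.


Spin multiplicity = 2S + 1
= 2 * 11.0 + 1
= 22.0 + 1
= 23

23


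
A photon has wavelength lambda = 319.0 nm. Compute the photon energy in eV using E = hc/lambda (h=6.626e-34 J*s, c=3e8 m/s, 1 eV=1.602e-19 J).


E = hc / lambda
= (6.626e-34)(3e8) / (319.0e-9)
= 1.9878e-25 / 3.1900e-07
= 6.2313e-19 J
Converting to eV: 6.2313e-19 / 1.602e-19
= 3.8897 eV

3.8897


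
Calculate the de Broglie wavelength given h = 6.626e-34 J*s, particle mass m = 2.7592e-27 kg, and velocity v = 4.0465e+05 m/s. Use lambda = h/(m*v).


lambda = h / (m * v)
= 6.626e-34 / (2.7592e-27 * 4.0465e+05)
= 6.626e-34 / 1.1165e-21
= 5.9346e-13 m

5.9346e-13


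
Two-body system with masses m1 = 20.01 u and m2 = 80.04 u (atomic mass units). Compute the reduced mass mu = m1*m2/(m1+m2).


mu = m1 * m2 / (m1 + m2)
= 20.01 * 80.04 / (20.01 + 80.04)
= 1601.6004 / 100.05
= 16.008 u

16.008


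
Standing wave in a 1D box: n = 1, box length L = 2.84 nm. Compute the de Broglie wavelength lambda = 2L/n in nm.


lambda = 2L / n
= 2 * 2.84 / 1
= 5.68 / 1
= 5.68 nm

5.68


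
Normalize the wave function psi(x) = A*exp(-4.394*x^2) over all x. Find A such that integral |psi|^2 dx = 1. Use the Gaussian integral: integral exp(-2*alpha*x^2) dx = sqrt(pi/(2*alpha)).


integral |psi|^2 dx = A^2 * sqrt(pi/(2*alpha)) = 1
A^2 = sqrt(2*alpha/pi)
= sqrt(2 * 4.394 / pi)
= 1.672515
A = sqrt(1.672515)
= 1.2933

1.2933


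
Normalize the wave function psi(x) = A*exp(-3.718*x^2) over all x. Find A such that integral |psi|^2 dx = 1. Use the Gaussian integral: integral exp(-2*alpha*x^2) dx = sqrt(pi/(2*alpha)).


integral |psi|^2 dx = A^2 * sqrt(pi/(2*alpha)) = 1
A^2 = sqrt(2*alpha/pi)
= sqrt(2 * 3.718 / pi)
= 1.53849
A = sqrt(1.53849)
= 1.2404

1.2404


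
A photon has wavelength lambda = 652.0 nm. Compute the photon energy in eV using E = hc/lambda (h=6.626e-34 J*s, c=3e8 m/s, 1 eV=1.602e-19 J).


E = hc / lambda
= (6.626e-34)(3e8) / (652.0e-9)
= 1.9878e-25 / 6.5200e-07
= 3.0488e-19 J
Converting to eV: 3.0488e-19 / 1.602e-19
= 1.9031 eV

1.9031


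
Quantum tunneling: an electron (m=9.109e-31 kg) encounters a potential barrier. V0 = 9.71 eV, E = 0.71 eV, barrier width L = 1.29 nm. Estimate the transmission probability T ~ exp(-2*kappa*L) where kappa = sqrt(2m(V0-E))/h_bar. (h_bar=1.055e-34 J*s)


V0 - E = 9.0 eV = 1.4418e-18 J
kappa = sqrt(2 * m * (V0-E)) / h_bar
= sqrt(2 * 9.109e-31 * 1.4418e-18) / 1.055e-34
= 1.5362e+10 /m
2*kappa*L = 2 * 1.5362e+10 * 1.29e-9
= 39.6342
T = exp(-39.6342) = 6.124706e-18

6.124706e-18


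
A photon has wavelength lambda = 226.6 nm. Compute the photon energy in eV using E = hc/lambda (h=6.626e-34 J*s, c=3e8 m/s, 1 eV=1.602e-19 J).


E = hc / lambda
= (6.626e-34)(3e8) / (226.6e-9)
= 1.9878e-25 / 2.2660e-07
= 8.7723e-19 J
Converting to eV: 8.7723e-19 / 1.602e-19
= 5.4758 eV

5.4758


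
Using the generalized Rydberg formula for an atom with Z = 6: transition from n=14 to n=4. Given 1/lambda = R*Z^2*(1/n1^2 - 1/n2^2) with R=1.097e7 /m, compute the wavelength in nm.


1/lambda = R * Z^2 * (1/n1^2 - 1/n2^2)
= 1.097e7 * 6^2 * (1/4^2 - 1/14^2)
= 1.097e7 * 36 * (0.0625 - 0.005102)
= 2.2668e+07 /m
lambda = 1 / 2.2668e+07
= 44.1158 nm

44.1158


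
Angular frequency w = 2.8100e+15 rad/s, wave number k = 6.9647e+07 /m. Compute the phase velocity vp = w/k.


vp = w / k
= 2.8100e+15 / 6.9647e+07
= 4.0346e+07 m/s

4.0346e+07


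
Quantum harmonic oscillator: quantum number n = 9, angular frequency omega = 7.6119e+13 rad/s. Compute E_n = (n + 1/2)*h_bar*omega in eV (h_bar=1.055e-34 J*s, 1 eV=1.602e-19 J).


E = (n + 1/2) * h_bar * omega
= (9 + 0.5) * 1.055e-34 * 7.6119e+13
= 9.5 * 8.0306e-21
= 7.6290e-20 J
= 0.4762 eV

0.4762


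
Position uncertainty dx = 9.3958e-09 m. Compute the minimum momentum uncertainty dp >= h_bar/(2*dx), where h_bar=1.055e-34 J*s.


dp = h_bar / (2 * dx)
= 1.055e-34 / (2 * 9.3958e-09)
= 1.055e-34 / 1.8792e-08
= 5.6142e-27 kg*m/s

5.6142e-27


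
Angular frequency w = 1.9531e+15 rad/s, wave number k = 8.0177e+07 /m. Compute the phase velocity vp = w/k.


vp = w / k
= 1.9531e+15 / 8.0177e+07
= 2.4360e+07 m/s

2.4360e+07


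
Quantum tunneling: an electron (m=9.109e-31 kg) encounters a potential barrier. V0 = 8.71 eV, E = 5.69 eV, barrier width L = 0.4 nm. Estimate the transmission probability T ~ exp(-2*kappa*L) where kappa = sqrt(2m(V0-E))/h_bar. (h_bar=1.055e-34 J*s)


V0 - E = 3.02 eV = 4.8380e-19 J
kappa = sqrt(2 * m * (V0-E)) / h_bar
= sqrt(2 * 9.109e-31 * 4.8380e-19) / 1.055e-34
= 8.8988e+09 /m
2*kappa*L = 2 * 8.8988e+09 * 0.4e-9
= 7.1191
T = exp(-7.1191) = 8.095280e-04

8.095280e-04


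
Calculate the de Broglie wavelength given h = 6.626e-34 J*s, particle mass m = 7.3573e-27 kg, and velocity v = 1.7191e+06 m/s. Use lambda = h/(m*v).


lambda = h / (m * v)
= 6.626e-34 / (7.3573e-27 * 1.7191e+06)
= 6.626e-34 / 1.2648e-20
= 5.2388e-14 m

5.2388e-14


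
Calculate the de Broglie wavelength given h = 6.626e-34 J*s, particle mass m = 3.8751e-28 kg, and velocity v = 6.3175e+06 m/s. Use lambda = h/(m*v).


lambda = h / (m * v)
= 6.626e-34 / (3.8751e-28 * 6.3175e+06)
= 6.626e-34 / 2.4481e-21
= 2.7066e-13 m

2.7066e-13


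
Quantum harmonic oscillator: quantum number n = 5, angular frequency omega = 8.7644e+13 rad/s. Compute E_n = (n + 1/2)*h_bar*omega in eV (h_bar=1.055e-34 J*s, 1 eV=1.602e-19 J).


E = (n + 1/2) * h_bar * omega
= (5 + 0.5) * 1.055e-34 * 8.7644e+13
= 5.5 * 9.2464e-21
= 5.0855e-20 J
= 0.3174 eV

0.3174


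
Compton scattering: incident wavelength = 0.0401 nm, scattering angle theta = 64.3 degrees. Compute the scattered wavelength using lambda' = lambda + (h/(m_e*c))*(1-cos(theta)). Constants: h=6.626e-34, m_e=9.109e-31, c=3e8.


Compton wavelength: h/(m_e*c) = 2.4247e-12 m
d_lambda = 2.4247e-12 * (1 - cos(64.3 deg))
= 2.4247e-12 * 0.566341
= 1.3732e-12 m = 0.001373 nm
lambda' = 0.0401 + 0.001373
= 0.041473 nm

0.041473


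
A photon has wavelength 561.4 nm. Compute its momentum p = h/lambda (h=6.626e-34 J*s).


p = h / lambda
= 6.626e-34 / (561.4e-9)
= 6.626e-34 / 5.6140e-07
= 1.1803e-27 kg*m/s

1.1803e-27


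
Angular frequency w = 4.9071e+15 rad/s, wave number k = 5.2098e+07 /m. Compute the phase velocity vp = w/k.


vp = w / k
= 4.9071e+15 / 5.2098e+07
= 9.4190e+07 m/s

9.4190e+07


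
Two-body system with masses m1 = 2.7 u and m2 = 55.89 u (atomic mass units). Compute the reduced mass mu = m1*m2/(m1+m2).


mu = m1 * m2 / (m1 + m2)
= 2.7 * 55.89 / (2.7 + 55.89)
= 150.903 / 58.59
= 2.5756 u

2.5756


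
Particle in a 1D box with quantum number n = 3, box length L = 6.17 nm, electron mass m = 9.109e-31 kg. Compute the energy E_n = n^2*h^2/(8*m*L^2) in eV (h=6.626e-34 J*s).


E = n^2 * h^2 / (8 * m * L^2)
= 3^2 * (6.626e-34)^2 / (8 * 9.109e-31 * (6.17e-9)^2)
= 9 * 4.3904e-67 / (8 * 9.109e-31 * 3.8069e-17)
= 1.4243e-20 J
= 0.0889 eV

0.0889


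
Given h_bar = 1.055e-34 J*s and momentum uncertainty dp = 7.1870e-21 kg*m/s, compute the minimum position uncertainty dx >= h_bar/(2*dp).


dx = h_bar / (2 * dp)
= 1.055e-34 / (2 * 7.1870e-21)
= 1.055e-34 / 1.4374e-20
= 7.3396e-15 m

7.3396e-15


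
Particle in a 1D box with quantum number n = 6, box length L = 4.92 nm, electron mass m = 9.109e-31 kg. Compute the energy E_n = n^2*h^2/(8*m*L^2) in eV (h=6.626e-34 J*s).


E = n^2 * h^2 / (8 * m * L^2)
= 6^2 * (6.626e-34)^2 / (8 * 9.109e-31 * (4.92e-9)^2)
= 36 * 4.3904e-67 / (8 * 9.109e-31 * 2.4206e-17)
= 8.9601e-20 J
= 0.5593 eV

0.5593


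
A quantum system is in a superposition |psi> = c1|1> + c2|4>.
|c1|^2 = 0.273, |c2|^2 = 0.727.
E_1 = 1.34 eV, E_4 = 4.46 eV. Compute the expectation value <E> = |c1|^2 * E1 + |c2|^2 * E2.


<E> = |c1|^2 * E1 + |c2|^2 * E2
= 0.273 * 1.34 + 0.727 * 4.46
= 0.3658 + 3.2424
= 3.6082 eV

3.6082


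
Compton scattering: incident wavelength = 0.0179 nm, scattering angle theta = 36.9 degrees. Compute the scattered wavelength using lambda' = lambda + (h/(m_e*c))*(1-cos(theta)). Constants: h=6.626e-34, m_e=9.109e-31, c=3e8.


Compton wavelength: h/(m_e*c) = 2.4247e-12 m
d_lambda = 2.4247e-12 * (1 - cos(36.9 deg))
= 2.4247e-12 * 0.200315
= 4.8571e-13 m = 0.000486 nm
lambda' = 0.0179 + 0.000486
= 0.018386 nm

0.018386


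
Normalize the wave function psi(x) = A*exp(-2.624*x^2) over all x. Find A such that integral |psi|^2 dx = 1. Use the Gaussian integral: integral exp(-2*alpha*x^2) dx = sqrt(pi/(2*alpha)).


integral |psi|^2 dx = A^2 * sqrt(pi/(2*alpha)) = 1
A^2 = sqrt(2*alpha/pi)
= sqrt(2 * 2.624 / pi)
= 1.292474
A = sqrt(1.292474)
= 1.1369

1.1369


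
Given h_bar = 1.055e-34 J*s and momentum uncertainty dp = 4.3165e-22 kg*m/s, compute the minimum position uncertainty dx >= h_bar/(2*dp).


dx = h_bar / (2 * dp)
= 1.055e-34 / (2 * 4.3165e-22)
= 1.055e-34 / 8.6330e-22
= 1.2221e-13 m

1.2221e-13


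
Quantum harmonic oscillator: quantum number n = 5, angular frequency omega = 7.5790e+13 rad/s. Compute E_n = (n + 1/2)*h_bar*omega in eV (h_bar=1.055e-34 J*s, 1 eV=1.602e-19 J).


E = (n + 1/2) * h_bar * omega
= (5 + 0.5) * 1.055e-34 * 7.5790e+13
= 5.5 * 7.9958e-21
= 4.3977e-20 J
= 0.2745 eV

0.2745


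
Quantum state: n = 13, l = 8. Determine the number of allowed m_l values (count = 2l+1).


m_l ranges from -l to +l in integer steps
So m_l goes from -8 to +8
Count = 2l + 1 = 2*8 + 1
= 17

17


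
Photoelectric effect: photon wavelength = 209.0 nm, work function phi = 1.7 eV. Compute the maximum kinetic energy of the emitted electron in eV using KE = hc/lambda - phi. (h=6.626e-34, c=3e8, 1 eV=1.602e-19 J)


E_photon = hc / lambda
= (6.626e-34)(3e8) / (209.0e-9)
= 9.5110e-19 J
= 5.937 eV
KE = E_photon - phi
= 5.937 - 1.7
= 4.237 eV

4.237


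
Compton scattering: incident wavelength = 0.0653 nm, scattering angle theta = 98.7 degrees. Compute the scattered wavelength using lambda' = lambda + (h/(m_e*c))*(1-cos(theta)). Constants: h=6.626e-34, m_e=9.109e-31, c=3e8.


Compton wavelength: h/(m_e*c) = 2.4247e-12 m
d_lambda = 2.4247e-12 * (1 - cos(98.7 deg))
= 2.4247e-12 * 1.151261
= 2.7915e-12 m = 0.002791 nm
lambda' = 0.0653 + 0.002791
= 0.068091 nm

0.068091


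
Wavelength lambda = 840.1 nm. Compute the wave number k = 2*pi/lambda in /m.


k = 2 * pi / lambda
= 6.2832 / (840.1e-9)
= 6.2832 / 8.4010e-07
= 7.4791e+06 /m

7.4791e+06


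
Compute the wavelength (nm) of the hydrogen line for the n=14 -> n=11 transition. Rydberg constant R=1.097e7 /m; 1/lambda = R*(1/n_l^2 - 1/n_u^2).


1/lambda = R * (1/n_l^2 - 1/n_u^2)
= 1.097e7 * (1/11^2 - 1/14^2)
= 1.097e7 * (0.008264 - 0.005102)
= 1.097e7 * 0.003162
= 3.4692e+04 /m
lambda = 1 / 3.4692e+04 = 28825.2811 nm

28825.2811


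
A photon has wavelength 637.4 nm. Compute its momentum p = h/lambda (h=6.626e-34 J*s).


p = h / lambda
= 6.626e-34 / (637.4e-9)
= 6.626e-34 / 6.3740e-07
= 1.0395e-27 kg*m/s

1.0395e-27


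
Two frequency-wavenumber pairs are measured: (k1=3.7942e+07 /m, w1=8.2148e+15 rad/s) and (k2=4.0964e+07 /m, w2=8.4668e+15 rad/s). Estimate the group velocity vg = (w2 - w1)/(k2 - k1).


vg = (w2 - w1) / (k2 - k1)
= (8.4668e+15 - 8.2148e+15) / (4.0964e+07 - 3.7942e+07)
= 2.5200e+14 / 3.0220e+06
= 8.3388e+07 m/s

8.3388e+07


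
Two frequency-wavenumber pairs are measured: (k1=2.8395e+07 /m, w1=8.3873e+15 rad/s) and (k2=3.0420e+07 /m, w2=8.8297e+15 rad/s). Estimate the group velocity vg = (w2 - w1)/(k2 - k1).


vg = (w2 - w1) / (k2 - k1)
= (8.8297e+15 - 8.3873e+15) / (3.0420e+07 - 2.8395e+07)
= 4.4240e+14 / 2.0250e+06
= 2.1847e+08 m/s

2.1847e+08


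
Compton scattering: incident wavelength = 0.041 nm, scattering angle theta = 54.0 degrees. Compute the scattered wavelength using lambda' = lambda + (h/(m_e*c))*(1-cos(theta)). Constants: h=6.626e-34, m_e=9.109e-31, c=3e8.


Compton wavelength: h/(m_e*c) = 2.4247e-12 m
d_lambda = 2.4247e-12 * (1 - cos(54.0 deg))
= 2.4247e-12 * 0.412215
= 9.9950e-13 m = 0.001 nm
lambda' = 0.041 + 0.001
= 0.042 nm

0.042


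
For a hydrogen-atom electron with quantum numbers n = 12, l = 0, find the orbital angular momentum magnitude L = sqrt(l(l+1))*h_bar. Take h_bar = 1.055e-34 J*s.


L = sqrt(l*(l+1)) * h_bar
= sqrt(0 * 1) * 1.055e-34
= sqrt(0) * 1.055e-34
= 0.0 * 1.055e-34
= 0.0000e+00 J*s

0.0000e+00


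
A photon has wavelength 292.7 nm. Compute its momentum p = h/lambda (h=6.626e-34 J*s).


p = h / lambda
= 6.626e-34 / (292.7e-9)
= 6.626e-34 / 2.9270e-07
= 2.2638e-27 kg*m/s

2.2638e-27


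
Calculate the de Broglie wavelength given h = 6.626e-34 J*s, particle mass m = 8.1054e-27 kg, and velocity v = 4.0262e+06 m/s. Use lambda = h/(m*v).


lambda = h / (m * v)
= 6.626e-34 / (8.1054e-27 * 4.0262e+06)
= 6.626e-34 / 3.2634e-20
= 2.0304e-14 m

2.0304e-14


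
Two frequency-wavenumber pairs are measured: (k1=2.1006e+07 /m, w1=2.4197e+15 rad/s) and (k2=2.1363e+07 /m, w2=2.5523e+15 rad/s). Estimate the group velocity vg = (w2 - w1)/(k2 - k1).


vg = (w2 - w1) / (k2 - k1)
= (2.5523e+15 - 2.4197e+15) / (2.1363e+07 - 2.1006e+07)
= 1.3260e+14 / 3.5700e+05
= 3.7143e+08 m/s

3.7143e+08


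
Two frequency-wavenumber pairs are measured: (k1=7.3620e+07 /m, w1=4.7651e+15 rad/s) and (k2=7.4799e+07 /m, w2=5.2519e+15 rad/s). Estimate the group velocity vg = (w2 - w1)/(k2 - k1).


vg = (w2 - w1) / (k2 - k1)
= (5.2519e+15 - 4.7651e+15) / (7.4799e+07 - 7.3620e+07)
= 4.8680e+14 / 1.1790e+06
= 4.1289e+08 m/s

4.1289e+08


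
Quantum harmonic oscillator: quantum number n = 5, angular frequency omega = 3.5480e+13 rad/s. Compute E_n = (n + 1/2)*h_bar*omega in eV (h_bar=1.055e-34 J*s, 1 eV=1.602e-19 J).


E = (n + 1/2) * h_bar * omega
= (5 + 0.5) * 1.055e-34 * 3.5480e+13
= 5.5 * 3.7431e-21
= 2.0587e-20 J
= 0.1285 eV

0.1285


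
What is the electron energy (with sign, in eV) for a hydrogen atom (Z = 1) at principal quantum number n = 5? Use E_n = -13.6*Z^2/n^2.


E_n = -13.6 * Z^2 / n^2
= -13.6 * 1^2 / 5^2
= -13.6 * 1 / 25
= -0.544 eV

-0.544


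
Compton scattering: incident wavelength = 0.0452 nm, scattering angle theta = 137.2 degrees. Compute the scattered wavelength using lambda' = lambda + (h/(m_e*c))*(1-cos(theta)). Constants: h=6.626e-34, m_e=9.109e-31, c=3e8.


Compton wavelength: h/(m_e*c) = 2.4247e-12 m
d_lambda = 2.4247e-12 * (1 - cos(137.2 deg))
= 2.4247e-12 * 1.73373
= 4.2038e-12 m = 0.004204 nm
lambda' = 0.0452 + 0.004204
= 0.049404 nm

0.049404


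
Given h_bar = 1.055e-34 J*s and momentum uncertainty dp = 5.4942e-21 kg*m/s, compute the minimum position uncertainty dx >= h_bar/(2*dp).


dx = h_bar / (2 * dp)
= 1.055e-34 / (2 * 5.4942e-21)
= 1.055e-34 / 1.0988e-20
= 9.6010e-15 m

9.6010e-15
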